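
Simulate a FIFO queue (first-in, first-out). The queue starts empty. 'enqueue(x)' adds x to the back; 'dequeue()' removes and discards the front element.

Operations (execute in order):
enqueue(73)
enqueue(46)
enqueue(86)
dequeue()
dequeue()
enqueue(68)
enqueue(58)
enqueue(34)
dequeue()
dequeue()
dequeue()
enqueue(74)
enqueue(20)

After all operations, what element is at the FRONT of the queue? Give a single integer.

enqueue(73): queue = [73]
enqueue(46): queue = [73, 46]
enqueue(86): queue = [73, 46, 86]
dequeue(): queue = [46, 86]
dequeue(): queue = [86]
enqueue(68): queue = [86, 68]
enqueue(58): queue = [86, 68, 58]
enqueue(34): queue = [86, 68, 58, 34]
dequeue(): queue = [68, 58, 34]
dequeue(): queue = [58, 34]
dequeue(): queue = [34]
enqueue(74): queue = [34, 74]
enqueue(20): queue = [34, 74, 20]

Answer: 34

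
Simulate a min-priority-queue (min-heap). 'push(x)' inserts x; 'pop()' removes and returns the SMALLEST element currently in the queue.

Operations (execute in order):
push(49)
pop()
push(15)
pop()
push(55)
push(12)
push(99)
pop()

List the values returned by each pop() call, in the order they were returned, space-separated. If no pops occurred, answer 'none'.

Answer: 49 15 12

Derivation:
push(49): heap contents = [49]
pop() → 49: heap contents = []
push(15): heap contents = [15]
pop() → 15: heap contents = []
push(55): heap contents = [55]
push(12): heap contents = [12, 55]
push(99): heap contents = [12, 55, 99]
pop() → 12: heap contents = [55, 99]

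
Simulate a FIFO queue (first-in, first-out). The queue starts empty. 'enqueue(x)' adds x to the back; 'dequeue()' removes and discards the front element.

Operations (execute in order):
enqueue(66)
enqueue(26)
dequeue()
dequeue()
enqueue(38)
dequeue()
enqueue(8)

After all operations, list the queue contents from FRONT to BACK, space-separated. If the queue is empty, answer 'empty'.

enqueue(66): [66]
enqueue(26): [66, 26]
dequeue(): [26]
dequeue(): []
enqueue(38): [38]
dequeue(): []
enqueue(8): [8]

Answer: 8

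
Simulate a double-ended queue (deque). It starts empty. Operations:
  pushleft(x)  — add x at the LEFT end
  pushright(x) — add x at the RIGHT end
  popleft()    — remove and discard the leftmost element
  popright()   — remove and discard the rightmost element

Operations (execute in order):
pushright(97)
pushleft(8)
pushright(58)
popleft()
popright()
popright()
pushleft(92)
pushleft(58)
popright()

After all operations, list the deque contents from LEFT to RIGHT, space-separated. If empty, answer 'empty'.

Answer: 58

Derivation:
pushright(97): [97]
pushleft(8): [8, 97]
pushright(58): [8, 97, 58]
popleft(): [97, 58]
popright(): [97]
popright(): []
pushleft(92): [92]
pushleft(58): [58, 92]
popright(): [58]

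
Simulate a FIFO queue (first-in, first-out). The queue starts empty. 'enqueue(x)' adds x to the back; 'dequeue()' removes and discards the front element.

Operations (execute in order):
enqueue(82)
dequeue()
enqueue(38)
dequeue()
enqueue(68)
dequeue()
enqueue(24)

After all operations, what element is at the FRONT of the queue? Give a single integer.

enqueue(82): queue = [82]
dequeue(): queue = []
enqueue(38): queue = [38]
dequeue(): queue = []
enqueue(68): queue = [68]
dequeue(): queue = []
enqueue(24): queue = [24]

Answer: 24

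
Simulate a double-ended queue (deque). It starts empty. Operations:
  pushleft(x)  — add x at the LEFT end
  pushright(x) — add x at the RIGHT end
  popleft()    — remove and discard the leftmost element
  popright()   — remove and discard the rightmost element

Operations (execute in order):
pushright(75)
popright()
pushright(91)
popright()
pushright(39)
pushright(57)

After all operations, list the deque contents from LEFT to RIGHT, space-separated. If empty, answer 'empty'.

pushright(75): [75]
popright(): []
pushright(91): [91]
popright(): []
pushright(39): [39]
pushright(57): [39, 57]

Answer: 39 57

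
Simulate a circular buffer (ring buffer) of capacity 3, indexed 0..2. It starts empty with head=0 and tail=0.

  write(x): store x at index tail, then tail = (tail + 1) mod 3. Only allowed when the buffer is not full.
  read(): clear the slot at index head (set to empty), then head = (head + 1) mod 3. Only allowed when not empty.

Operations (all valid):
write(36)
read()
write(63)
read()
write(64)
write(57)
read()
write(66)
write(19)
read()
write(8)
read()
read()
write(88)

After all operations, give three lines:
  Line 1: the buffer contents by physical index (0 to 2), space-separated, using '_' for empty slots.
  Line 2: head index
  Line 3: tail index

write(36): buf=[36 _ _], head=0, tail=1, size=1
read(): buf=[_ _ _], head=1, tail=1, size=0
write(63): buf=[_ 63 _], head=1, tail=2, size=1
read(): buf=[_ _ _], head=2, tail=2, size=0
write(64): buf=[_ _ 64], head=2, tail=0, size=1
write(57): buf=[57 _ 64], head=2, tail=1, size=2
read(): buf=[57 _ _], head=0, tail=1, size=1
write(66): buf=[57 66 _], head=0, tail=2, size=2
write(19): buf=[57 66 19], head=0, tail=0, size=3
read(): buf=[_ 66 19], head=1, tail=0, size=2
write(8): buf=[8 66 19], head=1, tail=1, size=3
read(): buf=[8 _ 19], head=2, tail=1, size=2
read(): buf=[8 _ _], head=0, tail=1, size=1
write(88): buf=[8 88 _], head=0, tail=2, size=2

Answer: 8 88 _
0
2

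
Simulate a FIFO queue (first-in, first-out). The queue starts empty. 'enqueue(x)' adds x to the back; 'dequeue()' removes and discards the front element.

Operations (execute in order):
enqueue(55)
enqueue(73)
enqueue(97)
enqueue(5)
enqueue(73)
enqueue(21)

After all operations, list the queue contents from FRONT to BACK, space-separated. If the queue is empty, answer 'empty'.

Answer: 55 73 97 5 73 21

Derivation:
enqueue(55): [55]
enqueue(73): [55, 73]
enqueue(97): [55, 73, 97]
enqueue(5): [55, 73, 97, 5]
enqueue(73): [55, 73, 97, 5, 73]
enqueue(21): [55, 73, 97, 5, 73, 21]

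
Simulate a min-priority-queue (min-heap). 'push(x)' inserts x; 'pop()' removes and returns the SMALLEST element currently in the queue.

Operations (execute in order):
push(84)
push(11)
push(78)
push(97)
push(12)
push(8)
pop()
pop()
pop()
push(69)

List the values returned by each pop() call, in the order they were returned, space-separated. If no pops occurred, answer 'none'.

push(84): heap contents = [84]
push(11): heap contents = [11, 84]
push(78): heap contents = [11, 78, 84]
push(97): heap contents = [11, 78, 84, 97]
push(12): heap contents = [11, 12, 78, 84, 97]
push(8): heap contents = [8, 11, 12, 78, 84, 97]
pop() → 8: heap contents = [11, 12, 78, 84, 97]
pop() → 11: heap contents = [12, 78, 84, 97]
pop() → 12: heap contents = [78, 84, 97]
push(69): heap contents = [69, 78, 84, 97]

Answer: 8 11 12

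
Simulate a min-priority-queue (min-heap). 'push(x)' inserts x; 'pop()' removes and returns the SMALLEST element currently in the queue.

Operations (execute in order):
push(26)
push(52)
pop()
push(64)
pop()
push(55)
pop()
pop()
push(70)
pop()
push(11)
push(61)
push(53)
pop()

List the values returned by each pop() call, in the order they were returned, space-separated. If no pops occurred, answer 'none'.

push(26): heap contents = [26]
push(52): heap contents = [26, 52]
pop() → 26: heap contents = [52]
push(64): heap contents = [52, 64]
pop() → 52: heap contents = [64]
push(55): heap contents = [55, 64]
pop() → 55: heap contents = [64]
pop() → 64: heap contents = []
push(70): heap contents = [70]
pop() → 70: heap contents = []
push(11): heap contents = [11]
push(61): heap contents = [11, 61]
push(53): heap contents = [11, 53, 61]
pop() → 11: heap contents = [53, 61]

Answer: 26 52 55 64 70 11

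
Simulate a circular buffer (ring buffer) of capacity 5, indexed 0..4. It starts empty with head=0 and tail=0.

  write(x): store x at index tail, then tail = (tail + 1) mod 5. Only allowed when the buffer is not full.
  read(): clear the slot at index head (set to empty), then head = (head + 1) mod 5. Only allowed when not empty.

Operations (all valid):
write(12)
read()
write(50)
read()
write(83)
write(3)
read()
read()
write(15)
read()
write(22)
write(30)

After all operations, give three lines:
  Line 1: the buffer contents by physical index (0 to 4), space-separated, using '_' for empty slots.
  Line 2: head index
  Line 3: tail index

write(12): buf=[12 _ _ _ _], head=0, tail=1, size=1
read(): buf=[_ _ _ _ _], head=1, tail=1, size=0
write(50): buf=[_ 50 _ _ _], head=1, tail=2, size=1
read(): buf=[_ _ _ _ _], head=2, tail=2, size=0
write(83): buf=[_ _ 83 _ _], head=2, tail=3, size=1
write(3): buf=[_ _ 83 3 _], head=2, tail=4, size=2
read(): buf=[_ _ _ 3 _], head=3, tail=4, size=1
read(): buf=[_ _ _ _ _], head=4, tail=4, size=0
write(15): buf=[_ _ _ _ 15], head=4, tail=0, size=1
read(): buf=[_ _ _ _ _], head=0, tail=0, size=0
write(22): buf=[22 _ _ _ _], head=0, tail=1, size=1
write(30): buf=[22 30 _ _ _], head=0, tail=2, size=2

Answer: 22 30 _ _ _
0
2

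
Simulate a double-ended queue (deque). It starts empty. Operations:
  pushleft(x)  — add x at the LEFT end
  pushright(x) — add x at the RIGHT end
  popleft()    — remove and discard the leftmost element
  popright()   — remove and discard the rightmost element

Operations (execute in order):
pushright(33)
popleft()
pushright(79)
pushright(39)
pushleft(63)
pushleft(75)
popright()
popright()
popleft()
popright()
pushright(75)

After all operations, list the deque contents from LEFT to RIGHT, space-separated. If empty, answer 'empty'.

pushright(33): [33]
popleft(): []
pushright(79): [79]
pushright(39): [79, 39]
pushleft(63): [63, 79, 39]
pushleft(75): [75, 63, 79, 39]
popright(): [75, 63, 79]
popright(): [75, 63]
popleft(): [63]
popright(): []
pushright(75): [75]

Answer: 75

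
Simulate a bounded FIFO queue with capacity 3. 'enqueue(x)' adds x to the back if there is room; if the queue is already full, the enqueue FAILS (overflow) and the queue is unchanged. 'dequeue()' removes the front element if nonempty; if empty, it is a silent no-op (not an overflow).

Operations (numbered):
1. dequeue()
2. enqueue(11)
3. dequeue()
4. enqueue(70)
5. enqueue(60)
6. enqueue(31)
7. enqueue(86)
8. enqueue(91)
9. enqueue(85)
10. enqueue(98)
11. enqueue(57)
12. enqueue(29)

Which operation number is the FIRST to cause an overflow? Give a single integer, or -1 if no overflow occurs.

1. dequeue(): empty, no-op, size=0
2. enqueue(11): size=1
3. dequeue(): size=0
4. enqueue(70): size=1
5. enqueue(60): size=2
6. enqueue(31): size=3
7. enqueue(86): size=3=cap → OVERFLOW (fail)
8. enqueue(91): size=3=cap → OVERFLOW (fail)
9. enqueue(85): size=3=cap → OVERFLOW (fail)
10. enqueue(98): size=3=cap → OVERFLOW (fail)
11. enqueue(57): size=3=cap → OVERFLOW (fail)
12. enqueue(29): size=3=cap → OVERFLOW (fail)

Answer: 7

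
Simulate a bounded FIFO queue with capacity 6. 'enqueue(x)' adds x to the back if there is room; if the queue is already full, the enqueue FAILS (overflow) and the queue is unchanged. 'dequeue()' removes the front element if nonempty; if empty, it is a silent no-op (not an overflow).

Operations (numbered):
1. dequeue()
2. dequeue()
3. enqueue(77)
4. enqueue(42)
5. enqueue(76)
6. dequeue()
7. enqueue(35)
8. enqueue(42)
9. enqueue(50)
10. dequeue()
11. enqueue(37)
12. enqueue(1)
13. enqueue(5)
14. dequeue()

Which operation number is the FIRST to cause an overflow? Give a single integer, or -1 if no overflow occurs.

1. dequeue(): empty, no-op, size=0
2. dequeue(): empty, no-op, size=0
3. enqueue(77): size=1
4. enqueue(42): size=2
5. enqueue(76): size=3
6. dequeue(): size=2
7. enqueue(35): size=3
8. enqueue(42): size=4
9. enqueue(50): size=5
10. dequeue(): size=4
11. enqueue(37): size=5
12. enqueue(1): size=6
13. enqueue(5): size=6=cap → OVERFLOW (fail)
14. dequeue(): size=5

Answer: 13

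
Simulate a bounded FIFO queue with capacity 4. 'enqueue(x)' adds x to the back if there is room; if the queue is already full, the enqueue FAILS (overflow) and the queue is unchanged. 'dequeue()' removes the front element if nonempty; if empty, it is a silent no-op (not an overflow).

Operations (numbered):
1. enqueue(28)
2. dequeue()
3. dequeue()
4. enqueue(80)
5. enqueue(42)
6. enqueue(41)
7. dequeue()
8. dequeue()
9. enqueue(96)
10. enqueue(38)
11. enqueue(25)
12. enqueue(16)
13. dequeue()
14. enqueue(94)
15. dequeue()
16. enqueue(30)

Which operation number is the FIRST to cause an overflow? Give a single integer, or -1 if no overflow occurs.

Answer: 12

Derivation:
1. enqueue(28): size=1
2. dequeue(): size=0
3. dequeue(): empty, no-op, size=0
4. enqueue(80): size=1
5. enqueue(42): size=2
6. enqueue(41): size=3
7. dequeue(): size=2
8. dequeue(): size=1
9. enqueue(96): size=2
10. enqueue(38): size=3
11. enqueue(25): size=4
12. enqueue(16): size=4=cap → OVERFLOW (fail)
13. dequeue(): size=3
14. enqueue(94): size=4
15. dequeue(): size=3
16. enqueue(30): size=4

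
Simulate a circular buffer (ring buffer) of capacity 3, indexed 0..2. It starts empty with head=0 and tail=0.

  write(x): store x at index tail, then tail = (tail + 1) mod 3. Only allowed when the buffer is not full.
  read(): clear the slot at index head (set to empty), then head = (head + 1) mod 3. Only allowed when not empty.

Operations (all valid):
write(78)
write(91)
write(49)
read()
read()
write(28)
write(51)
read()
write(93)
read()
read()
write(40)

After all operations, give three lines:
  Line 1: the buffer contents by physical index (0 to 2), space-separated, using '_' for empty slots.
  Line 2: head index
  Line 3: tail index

write(78): buf=[78 _ _], head=0, tail=1, size=1
write(91): buf=[78 91 _], head=0, tail=2, size=2
write(49): buf=[78 91 49], head=0, tail=0, size=3
read(): buf=[_ 91 49], head=1, tail=0, size=2
read(): buf=[_ _ 49], head=2, tail=0, size=1
write(28): buf=[28 _ 49], head=2, tail=1, size=2
write(51): buf=[28 51 49], head=2, tail=2, size=3
read(): buf=[28 51 _], head=0, tail=2, size=2
write(93): buf=[28 51 93], head=0, tail=0, size=3
read(): buf=[_ 51 93], head=1, tail=0, size=2
read(): buf=[_ _ 93], head=2, tail=0, size=1
write(40): buf=[40 _ 93], head=2, tail=1, size=2

Answer: 40 _ 93
2
1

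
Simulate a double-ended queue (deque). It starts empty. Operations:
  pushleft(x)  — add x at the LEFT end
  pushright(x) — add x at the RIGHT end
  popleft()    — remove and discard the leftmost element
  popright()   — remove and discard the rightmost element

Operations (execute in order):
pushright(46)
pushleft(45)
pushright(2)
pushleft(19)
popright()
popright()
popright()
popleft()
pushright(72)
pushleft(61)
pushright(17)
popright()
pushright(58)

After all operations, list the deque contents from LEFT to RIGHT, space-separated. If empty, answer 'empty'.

pushright(46): [46]
pushleft(45): [45, 46]
pushright(2): [45, 46, 2]
pushleft(19): [19, 45, 46, 2]
popright(): [19, 45, 46]
popright(): [19, 45]
popright(): [19]
popleft(): []
pushright(72): [72]
pushleft(61): [61, 72]
pushright(17): [61, 72, 17]
popright(): [61, 72]
pushright(58): [61, 72, 58]

Answer: 61 72 58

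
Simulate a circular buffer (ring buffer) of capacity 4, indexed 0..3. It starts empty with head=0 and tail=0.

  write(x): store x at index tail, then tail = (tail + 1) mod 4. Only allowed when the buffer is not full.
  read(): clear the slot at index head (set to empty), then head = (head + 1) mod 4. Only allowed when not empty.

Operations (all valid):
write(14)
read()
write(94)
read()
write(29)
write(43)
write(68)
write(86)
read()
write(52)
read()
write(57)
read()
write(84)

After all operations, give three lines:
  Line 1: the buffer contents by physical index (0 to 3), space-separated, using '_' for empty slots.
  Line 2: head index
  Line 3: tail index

write(14): buf=[14 _ _ _], head=0, tail=1, size=1
read(): buf=[_ _ _ _], head=1, tail=1, size=0
write(94): buf=[_ 94 _ _], head=1, tail=2, size=1
read(): buf=[_ _ _ _], head=2, tail=2, size=0
write(29): buf=[_ _ 29 _], head=2, tail=3, size=1
write(43): buf=[_ _ 29 43], head=2, tail=0, size=2
write(68): buf=[68 _ 29 43], head=2, tail=1, size=3
write(86): buf=[68 86 29 43], head=2, tail=2, size=4
read(): buf=[68 86 _ 43], head=3, tail=2, size=3
write(52): buf=[68 86 52 43], head=3, tail=3, size=4
read(): buf=[68 86 52 _], head=0, tail=3, size=3
write(57): buf=[68 86 52 57], head=0, tail=0, size=4
read(): buf=[_ 86 52 57], head=1, tail=0, size=3
write(84): buf=[84 86 52 57], head=1, tail=1, size=4

Answer: 84 86 52 57
1
1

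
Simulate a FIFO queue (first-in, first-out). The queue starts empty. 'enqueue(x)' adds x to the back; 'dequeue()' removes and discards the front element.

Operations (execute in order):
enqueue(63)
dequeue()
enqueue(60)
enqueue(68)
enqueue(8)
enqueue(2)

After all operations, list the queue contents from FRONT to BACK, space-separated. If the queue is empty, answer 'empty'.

Answer: 60 68 8 2

Derivation:
enqueue(63): [63]
dequeue(): []
enqueue(60): [60]
enqueue(68): [60, 68]
enqueue(8): [60, 68, 8]
enqueue(2): [60, 68, 8, 2]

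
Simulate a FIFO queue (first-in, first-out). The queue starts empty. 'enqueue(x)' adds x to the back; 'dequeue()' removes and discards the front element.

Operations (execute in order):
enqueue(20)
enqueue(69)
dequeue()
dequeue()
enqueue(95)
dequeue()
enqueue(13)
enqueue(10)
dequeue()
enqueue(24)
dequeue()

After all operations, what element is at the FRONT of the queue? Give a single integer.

Answer: 24

Derivation:
enqueue(20): queue = [20]
enqueue(69): queue = [20, 69]
dequeue(): queue = [69]
dequeue(): queue = []
enqueue(95): queue = [95]
dequeue(): queue = []
enqueue(13): queue = [13]
enqueue(10): queue = [13, 10]
dequeue(): queue = [10]
enqueue(24): queue = [10, 24]
dequeue(): queue = [24]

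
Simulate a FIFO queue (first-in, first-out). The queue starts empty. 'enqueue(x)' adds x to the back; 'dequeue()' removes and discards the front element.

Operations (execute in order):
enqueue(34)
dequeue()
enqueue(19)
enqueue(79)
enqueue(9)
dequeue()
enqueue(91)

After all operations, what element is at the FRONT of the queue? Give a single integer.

Answer: 79

Derivation:
enqueue(34): queue = [34]
dequeue(): queue = []
enqueue(19): queue = [19]
enqueue(79): queue = [19, 79]
enqueue(9): queue = [19, 79, 9]
dequeue(): queue = [79, 9]
enqueue(91): queue = [79, 9, 91]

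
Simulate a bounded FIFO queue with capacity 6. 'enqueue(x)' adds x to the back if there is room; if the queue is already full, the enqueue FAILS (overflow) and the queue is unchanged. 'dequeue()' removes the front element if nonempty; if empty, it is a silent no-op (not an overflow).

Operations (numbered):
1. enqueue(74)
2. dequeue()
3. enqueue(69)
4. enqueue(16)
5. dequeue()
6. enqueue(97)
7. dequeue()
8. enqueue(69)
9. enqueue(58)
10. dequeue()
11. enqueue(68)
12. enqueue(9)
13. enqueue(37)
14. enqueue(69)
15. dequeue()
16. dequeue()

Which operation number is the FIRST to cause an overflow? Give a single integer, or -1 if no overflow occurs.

1. enqueue(74): size=1
2. dequeue(): size=0
3. enqueue(69): size=1
4. enqueue(16): size=2
5. dequeue(): size=1
6. enqueue(97): size=2
7. dequeue(): size=1
8. enqueue(69): size=2
9. enqueue(58): size=3
10. dequeue(): size=2
11. enqueue(68): size=3
12. enqueue(9): size=4
13. enqueue(37): size=5
14. enqueue(69): size=6
15. dequeue(): size=5
16. dequeue(): size=4

Answer: -1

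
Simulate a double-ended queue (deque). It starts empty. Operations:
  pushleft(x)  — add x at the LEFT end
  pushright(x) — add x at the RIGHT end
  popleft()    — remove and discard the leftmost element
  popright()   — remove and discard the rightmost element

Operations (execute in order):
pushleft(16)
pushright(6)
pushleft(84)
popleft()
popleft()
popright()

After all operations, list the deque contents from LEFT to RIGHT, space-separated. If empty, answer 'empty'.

Answer: empty

Derivation:
pushleft(16): [16]
pushright(6): [16, 6]
pushleft(84): [84, 16, 6]
popleft(): [16, 6]
popleft(): [6]
popright(): []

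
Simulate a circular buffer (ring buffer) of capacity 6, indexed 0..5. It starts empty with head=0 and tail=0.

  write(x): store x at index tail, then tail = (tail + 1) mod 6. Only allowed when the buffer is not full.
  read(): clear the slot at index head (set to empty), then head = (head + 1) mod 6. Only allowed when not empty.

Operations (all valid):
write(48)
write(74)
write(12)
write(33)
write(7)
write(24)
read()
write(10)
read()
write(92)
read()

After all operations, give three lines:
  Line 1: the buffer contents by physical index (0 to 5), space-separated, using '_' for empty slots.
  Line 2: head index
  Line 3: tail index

Answer: 10 92 _ 33 7 24
3
2

Derivation:
write(48): buf=[48 _ _ _ _ _], head=0, tail=1, size=1
write(74): buf=[48 74 _ _ _ _], head=0, tail=2, size=2
write(12): buf=[48 74 12 _ _ _], head=0, tail=3, size=3
write(33): buf=[48 74 12 33 _ _], head=0, tail=4, size=4
write(7): buf=[48 74 12 33 7 _], head=0, tail=5, size=5
write(24): buf=[48 74 12 33 7 24], head=0, tail=0, size=6
read(): buf=[_ 74 12 33 7 24], head=1, tail=0, size=5
write(10): buf=[10 74 12 33 7 24], head=1, tail=1, size=6
read(): buf=[10 _ 12 33 7 24], head=2, tail=1, size=5
write(92): buf=[10 92 12 33 7 24], head=2, tail=2, size=6
read(): buf=[10 92 _ 33 7 24], head=3, tail=2, size=5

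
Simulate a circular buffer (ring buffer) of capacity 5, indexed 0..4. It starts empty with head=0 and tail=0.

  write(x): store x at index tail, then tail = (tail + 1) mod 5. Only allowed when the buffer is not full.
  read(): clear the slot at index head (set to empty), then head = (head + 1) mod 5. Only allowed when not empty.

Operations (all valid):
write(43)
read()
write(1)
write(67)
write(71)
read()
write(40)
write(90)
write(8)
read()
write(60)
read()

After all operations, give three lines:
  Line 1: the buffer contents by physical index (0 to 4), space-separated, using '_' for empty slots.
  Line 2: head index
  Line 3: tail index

Answer: 90 8 60 _ 40
4
3

Derivation:
write(43): buf=[43 _ _ _ _], head=0, tail=1, size=1
read(): buf=[_ _ _ _ _], head=1, tail=1, size=0
write(1): buf=[_ 1 _ _ _], head=1, tail=2, size=1
write(67): buf=[_ 1 67 _ _], head=1, tail=3, size=2
write(71): buf=[_ 1 67 71 _], head=1, tail=4, size=3
read(): buf=[_ _ 67 71 _], head=2, tail=4, size=2
write(40): buf=[_ _ 67 71 40], head=2, tail=0, size=3
write(90): buf=[90 _ 67 71 40], head=2, tail=1, size=4
write(8): buf=[90 8 67 71 40], head=2, tail=2, size=5
read(): buf=[90 8 _ 71 40], head=3, tail=2, size=4
write(60): buf=[90 8 60 71 40], head=3, tail=3, size=5
read(): buf=[90 8 60 _ 40], head=4, tail=3, size=4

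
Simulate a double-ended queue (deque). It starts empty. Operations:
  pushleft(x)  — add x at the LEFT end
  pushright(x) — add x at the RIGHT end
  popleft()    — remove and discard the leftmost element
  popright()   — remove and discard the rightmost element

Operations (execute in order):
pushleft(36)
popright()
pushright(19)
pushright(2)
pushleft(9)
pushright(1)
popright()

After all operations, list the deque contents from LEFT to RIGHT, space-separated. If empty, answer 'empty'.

Answer: 9 19 2

Derivation:
pushleft(36): [36]
popright(): []
pushright(19): [19]
pushright(2): [19, 2]
pushleft(9): [9, 19, 2]
pushright(1): [9, 19, 2, 1]
popright(): [9, 19, 2]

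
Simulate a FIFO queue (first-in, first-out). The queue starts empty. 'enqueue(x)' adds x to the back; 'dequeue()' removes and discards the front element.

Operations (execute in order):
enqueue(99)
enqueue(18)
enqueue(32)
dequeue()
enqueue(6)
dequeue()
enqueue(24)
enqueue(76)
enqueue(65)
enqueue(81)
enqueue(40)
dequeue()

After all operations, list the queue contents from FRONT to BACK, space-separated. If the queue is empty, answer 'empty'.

enqueue(99): [99]
enqueue(18): [99, 18]
enqueue(32): [99, 18, 32]
dequeue(): [18, 32]
enqueue(6): [18, 32, 6]
dequeue(): [32, 6]
enqueue(24): [32, 6, 24]
enqueue(76): [32, 6, 24, 76]
enqueue(65): [32, 6, 24, 76, 65]
enqueue(81): [32, 6, 24, 76, 65, 81]
enqueue(40): [32, 6, 24, 76, 65, 81, 40]
dequeue(): [6, 24, 76, 65, 81, 40]

Answer: 6 24 76 65 81 40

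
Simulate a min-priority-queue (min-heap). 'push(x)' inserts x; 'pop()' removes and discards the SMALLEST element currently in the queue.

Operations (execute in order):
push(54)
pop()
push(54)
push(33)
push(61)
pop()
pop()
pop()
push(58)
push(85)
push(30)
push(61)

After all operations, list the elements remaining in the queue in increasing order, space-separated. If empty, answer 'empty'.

push(54): heap contents = [54]
pop() → 54: heap contents = []
push(54): heap contents = [54]
push(33): heap contents = [33, 54]
push(61): heap contents = [33, 54, 61]
pop() → 33: heap contents = [54, 61]
pop() → 54: heap contents = [61]
pop() → 61: heap contents = []
push(58): heap contents = [58]
push(85): heap contents = [58, 85]
push(30): heap contents = [30, 58, 85]
push(61): heap contents = [30, 58, 61, 85]

Answer: 30 58 61 85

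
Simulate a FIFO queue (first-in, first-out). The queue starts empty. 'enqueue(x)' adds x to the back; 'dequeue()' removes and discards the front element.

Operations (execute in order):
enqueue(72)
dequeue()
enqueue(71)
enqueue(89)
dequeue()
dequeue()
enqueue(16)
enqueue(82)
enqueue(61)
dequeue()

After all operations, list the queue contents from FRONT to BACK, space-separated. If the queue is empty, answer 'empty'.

Answer: 82 61

Derivation:
enqueue(72): [72]
dequeue(): []
enqueue(71): [71]
enqueue(89): [71, 89]
dequeue(): [89]
dequeue(): []
enqueue(16): [16]
enqueue(82): [16, 82]
enqueue(61): [16, 82, 61]
dequeue(): [82, 61]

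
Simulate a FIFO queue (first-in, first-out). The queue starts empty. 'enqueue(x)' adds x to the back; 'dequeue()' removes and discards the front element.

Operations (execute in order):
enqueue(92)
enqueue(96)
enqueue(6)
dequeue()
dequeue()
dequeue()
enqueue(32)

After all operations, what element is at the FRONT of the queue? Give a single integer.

enqueue(92): queue = [92]
enqueue(96): queue = [92, 96]
enqueue(6): queue = [92, 96, 6]
dequeue(): queue = [96, 6]
dequeue(): queue = [6]
dequeue(): queue = []
enqueue(32): queue = [32]

Answer: 32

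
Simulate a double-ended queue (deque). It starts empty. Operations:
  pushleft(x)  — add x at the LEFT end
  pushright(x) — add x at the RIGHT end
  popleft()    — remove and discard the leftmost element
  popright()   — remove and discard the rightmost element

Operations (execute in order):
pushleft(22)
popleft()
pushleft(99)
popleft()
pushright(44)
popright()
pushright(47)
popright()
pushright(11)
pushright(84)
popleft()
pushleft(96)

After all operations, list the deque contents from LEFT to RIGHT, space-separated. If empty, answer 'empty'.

Answer: 96 84

Derivation:
pushleft(22): [22]
popleft(): []
pushleft(99): [99]
popleft(): []
pushright(44): [44]
popright(): []
pushright(47): [47]
popright(): []
pushright(11): [11]
pushright(84): [11, 84]
popleft(): [84]
pushleft(96): [96, 84]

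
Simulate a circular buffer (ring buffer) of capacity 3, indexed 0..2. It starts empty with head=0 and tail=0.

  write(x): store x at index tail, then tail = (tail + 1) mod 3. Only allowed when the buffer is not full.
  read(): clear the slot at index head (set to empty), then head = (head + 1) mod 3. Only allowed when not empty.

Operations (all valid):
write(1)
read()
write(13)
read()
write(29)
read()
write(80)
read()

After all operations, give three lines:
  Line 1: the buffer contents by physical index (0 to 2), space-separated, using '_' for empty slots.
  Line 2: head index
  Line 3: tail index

Answer: _ _ _
1
1

Derivation:
write(1): buf=[1 _ _], head=0, tail=1, size=1
read(): buf=[_ _ _], head=1, tail=1, size=0
write(13): buf=[_ 13 _], head=1, tail=2, size=1
read(): buf=[_ _ _], head=2, tail=2, size=0
write(29): buf=[_ _ 29], head=2, tail=0, size=1
read(): buf=[_ _ _], head=0, tail=0, size=0
write(80): buf=[80 _ _], head=0, tail=1, size=1
read(): buf=[_ _ _], head=1, tail=1, size=0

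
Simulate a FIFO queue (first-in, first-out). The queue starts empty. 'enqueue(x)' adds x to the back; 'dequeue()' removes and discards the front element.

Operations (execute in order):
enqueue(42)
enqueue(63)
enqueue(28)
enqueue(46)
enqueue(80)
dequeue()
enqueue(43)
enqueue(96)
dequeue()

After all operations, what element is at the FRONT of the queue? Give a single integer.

Answer: 28

Derivation:
enqueue(42): queue = [42]
enqueue(63): queue = [42, 63]
enqueue(28): queue = [42, 63, 28]
enqueue(46): queue = [42, 63, 28, 46]
enqueue(80): queue = [42, 63, 28, 46, 80]
dequeue(): queue = [63, 28, 46, 80]
enqueue(43): queue = [63, 28, 46, 80, 43]
enqueue(96): queue = [63, 28, 46, 80, 43, 96]
dequeue(): queue = [28, 46, 80, 43, 96]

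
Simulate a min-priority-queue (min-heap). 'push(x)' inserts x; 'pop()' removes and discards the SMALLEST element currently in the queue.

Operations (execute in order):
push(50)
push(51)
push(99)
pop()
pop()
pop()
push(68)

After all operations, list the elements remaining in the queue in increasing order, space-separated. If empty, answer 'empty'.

push(50): heap contents = [50]
push(51): heap contents = [50, 51]
push(99): heap contents = [50, 51, 99]
pop() → 50: heap contents = [51, 99]
pop() → 51: heap contents = [99]
pop() → 99: heap contents = []
push(68): heap contents = [68]

Answer: 68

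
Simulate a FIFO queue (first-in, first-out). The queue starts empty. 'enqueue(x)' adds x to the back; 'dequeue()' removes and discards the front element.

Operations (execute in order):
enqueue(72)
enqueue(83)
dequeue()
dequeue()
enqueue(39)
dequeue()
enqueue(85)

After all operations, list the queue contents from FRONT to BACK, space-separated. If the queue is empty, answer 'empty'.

Answer: 85

Derivation:
enqueue(72): [72]
enqueue(83): [72, 83]
dequeue(): [83]
dequeue(): []
enqueue(39): [39]
dequeue(): []
enqueue(85): [85]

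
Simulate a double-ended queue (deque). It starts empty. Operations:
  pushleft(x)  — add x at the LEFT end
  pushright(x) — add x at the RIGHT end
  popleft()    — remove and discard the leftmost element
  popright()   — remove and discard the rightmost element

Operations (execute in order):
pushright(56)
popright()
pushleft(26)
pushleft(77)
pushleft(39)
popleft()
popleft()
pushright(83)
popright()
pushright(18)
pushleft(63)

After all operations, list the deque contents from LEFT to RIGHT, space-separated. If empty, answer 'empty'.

pushright(56): [56]
popright(): []
pushleft(26): [26]
pushleft(77): [77, 26]
pushleft(39): [39, 77, 26]
popleft(): [77, 26]
popleft(): [26]
pushright(83): [26, 83]
popright(): [26]
pushright(18): [26, 18]
pushleft(63): [63, 26, 18]

Answer: 63 26 18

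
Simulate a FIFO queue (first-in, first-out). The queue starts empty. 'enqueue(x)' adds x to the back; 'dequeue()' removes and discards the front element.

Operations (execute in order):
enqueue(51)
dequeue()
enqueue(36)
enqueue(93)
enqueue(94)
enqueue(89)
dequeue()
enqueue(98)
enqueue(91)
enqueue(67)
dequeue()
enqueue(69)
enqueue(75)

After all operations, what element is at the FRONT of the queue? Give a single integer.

enqueue(51): queue = [51]
dequeue(): queue = []
enqueue(36): queue = [36]
enqueue(93): queue = [36, 93]
enqueue(94): queue = [36, 93, 94]
enqueue(89): queue = [36, 93, 94, 89]
dequeue(): queue = [93, 94, 89]
enqueue(98): queue = [93, 94, 89, 98]
enqueue(91): queue = [93, 94, 89, 98, 91]
enqueue(67): queue = [93, 94, 89, 98, 91, 67]
dequeue(): queue = [94, 89, 98, 91, 67]
enqueue(69): queue = [94, 89, 98, 91, 67, 69]
enqueue(75): queue = [94, 89, 98, 91, 67, 69, 75]

Answer: 94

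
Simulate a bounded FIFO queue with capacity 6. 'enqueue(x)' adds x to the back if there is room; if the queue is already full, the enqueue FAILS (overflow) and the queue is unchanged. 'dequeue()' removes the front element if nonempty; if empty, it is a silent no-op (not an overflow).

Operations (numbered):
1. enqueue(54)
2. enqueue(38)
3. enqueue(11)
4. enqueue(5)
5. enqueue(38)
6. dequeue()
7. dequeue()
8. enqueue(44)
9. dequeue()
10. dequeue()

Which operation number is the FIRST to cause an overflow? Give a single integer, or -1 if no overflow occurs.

Answer: -1

Derivation:
1. enqueue(54): size=1
2. enqueue(38): size=2
3. enqueue(11): size=3
4. enqueue(5): size=4
5. enqueue(38): size=5
6. dequeue(): size=4
7. dequeue(): size=3
8. enqueue(44): size=4
9. dequeue(): size=3
10. dequeue(): size=2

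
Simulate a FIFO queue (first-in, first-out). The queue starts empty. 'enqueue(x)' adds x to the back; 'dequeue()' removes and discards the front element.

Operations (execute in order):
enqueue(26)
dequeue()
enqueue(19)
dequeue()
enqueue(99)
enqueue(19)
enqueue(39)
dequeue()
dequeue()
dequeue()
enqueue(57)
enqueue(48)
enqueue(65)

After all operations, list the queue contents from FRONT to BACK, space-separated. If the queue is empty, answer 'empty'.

Answer: 57 48 65

Derivation:
enqueue(26): [26]
dequeue(): []
enqueue(19): [19]
dequeue(): []
enqueue(99): [99]
enqueue(19): [99, 19]
enqueue(39): [99, 19, 39]
dequeue(): [19, 39]
dequeue(): [39]
dequeue(): []
enqueue(57): [57]
enqueue(48): [57, 48]
enqueue(65): [57, 48, 65]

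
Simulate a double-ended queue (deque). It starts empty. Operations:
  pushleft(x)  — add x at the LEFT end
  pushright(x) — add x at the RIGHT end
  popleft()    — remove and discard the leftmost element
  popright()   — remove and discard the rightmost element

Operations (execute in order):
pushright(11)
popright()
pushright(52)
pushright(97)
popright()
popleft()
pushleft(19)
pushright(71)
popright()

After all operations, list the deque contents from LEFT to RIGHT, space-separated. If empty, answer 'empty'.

Answer: 19

Derivation:
pushright(11): [11]
popright(): []
pushright(52): [52]
pushright(97): [52, 97]
popright(): [52]
popleft(): []
pushleft(19): [19]
pushright(71): [19, 71]
popright(): [19]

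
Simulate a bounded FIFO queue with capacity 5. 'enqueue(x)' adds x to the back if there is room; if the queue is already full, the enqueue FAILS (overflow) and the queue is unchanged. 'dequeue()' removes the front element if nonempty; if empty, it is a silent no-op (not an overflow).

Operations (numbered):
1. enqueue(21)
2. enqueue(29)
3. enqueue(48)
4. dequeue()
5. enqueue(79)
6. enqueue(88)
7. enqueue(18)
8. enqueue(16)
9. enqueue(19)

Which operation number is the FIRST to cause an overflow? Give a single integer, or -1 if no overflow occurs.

1. enqueue(21): size=1
2. enqueue(29): size=2
3. enqueue(48): size=3
4. dequeue(): size=2
5. enqueue(79): size=3
6. enqueue(88): size=4
7. enqueue(18): size=5
8. enqueue(16): size=5=cap → OVERFLOW (fail)
9. enqueue(19): size=5=cap → OVERFLOW (fail)

Answer: 8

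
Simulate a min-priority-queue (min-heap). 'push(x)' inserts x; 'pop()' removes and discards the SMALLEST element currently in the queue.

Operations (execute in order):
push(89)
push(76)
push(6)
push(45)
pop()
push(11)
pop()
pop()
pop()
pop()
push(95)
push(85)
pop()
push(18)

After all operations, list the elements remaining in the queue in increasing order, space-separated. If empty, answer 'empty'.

Answer: 18 95

Derivation:
push(89): heap contents = [89]
push(76): heap contents = [76, 89]
push(6): heap contents = [6, 76, 89]
push(45): heap contents = [6, 45, 76, 89]
pop() → 6: heap contents = [45, 76, 89]
push(11): heap contents = [11, 45, 76, 89]
pop() → 11: heap contents = [45, 76, 89]
pop() → 45: heap contents = [76, 89]
pop() → 76: heap contents = [89]
pop() → 89: heap contents = []
push(95): heap contents = [95]
push(85): heap contents = [85, 95]
pop() → 85: heap contents = [95]
push(18): heap contents = [18, 95]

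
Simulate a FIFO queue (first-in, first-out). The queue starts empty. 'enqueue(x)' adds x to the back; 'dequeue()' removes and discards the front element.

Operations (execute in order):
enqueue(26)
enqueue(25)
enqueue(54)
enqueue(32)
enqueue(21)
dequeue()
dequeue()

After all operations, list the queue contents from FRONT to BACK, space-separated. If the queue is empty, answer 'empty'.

enqueue(26): [26]
enqueue(25): [26, 25]
enqueue(54): [26, 25, 54]
enqueue(32): [26, 25, 54, 32]
enqueue(21): [26, 25, 54, 32, 21]
dequeue(): [25, 54, 32, 21]
dequeue(): [54, 32, 21]

Answer: 54 32 21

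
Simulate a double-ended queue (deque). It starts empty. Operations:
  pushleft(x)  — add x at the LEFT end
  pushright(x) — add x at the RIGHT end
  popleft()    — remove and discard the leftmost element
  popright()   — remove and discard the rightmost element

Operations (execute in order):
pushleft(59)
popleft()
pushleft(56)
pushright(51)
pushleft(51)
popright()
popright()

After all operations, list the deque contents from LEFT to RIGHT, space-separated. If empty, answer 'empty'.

pushleft(59): [59]
popleft(): []
pushleft(56): [56]
pushright(51): [56, 51]
pushleft(51): [51, 56, 51]
popright(): [51, 56]
popright(): [51]

Answer: 51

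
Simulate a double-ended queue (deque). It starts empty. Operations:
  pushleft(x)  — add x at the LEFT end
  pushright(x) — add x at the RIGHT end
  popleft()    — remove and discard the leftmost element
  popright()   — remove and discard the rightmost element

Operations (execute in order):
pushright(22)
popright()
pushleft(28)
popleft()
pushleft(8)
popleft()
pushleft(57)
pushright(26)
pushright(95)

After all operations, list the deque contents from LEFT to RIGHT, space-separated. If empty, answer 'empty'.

pushright(22): [22]
popright(): []
pushleft(28): [28]
popleft(): []
pushleft(8): [8]
popleft(): []
pushleft(57): [57]
pushright(26): [57, 26]
pushright(95): [57, 26, 95]

Answer: 57 26 95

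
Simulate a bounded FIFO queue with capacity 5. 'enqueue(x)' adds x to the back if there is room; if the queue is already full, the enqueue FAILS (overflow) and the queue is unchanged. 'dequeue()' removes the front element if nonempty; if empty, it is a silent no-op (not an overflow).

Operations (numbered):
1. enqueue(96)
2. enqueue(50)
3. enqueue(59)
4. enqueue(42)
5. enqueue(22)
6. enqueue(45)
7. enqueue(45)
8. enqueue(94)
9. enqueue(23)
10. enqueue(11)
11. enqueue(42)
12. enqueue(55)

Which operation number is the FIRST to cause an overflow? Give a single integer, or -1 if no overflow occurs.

Answer: 6

Derivation:
1. enqueue(96): size=1
2. enqueue(50): size=2
3. enqueue(59): size=3
4. enqueue(42): size=4
5. enqueue(22): size=5
6. enqueue(45): size=5=cap → OVERFLOW (fail)
7. enqueue(45): size=5=cap → OVERFLOW (fail)
8. enqueue(94): size=5=cap → OVERFLOW (fail)
9. enqueue(23): size=5=cap → OVERFLOW (fail)
10. enqueue(11): size=5=cap → OVERFLOW (fail)
11. enqueue(42): size=5=cap → OVERFLOW (fail)
12. enqueue(55): size=5=cap → OVERFLOW (fail)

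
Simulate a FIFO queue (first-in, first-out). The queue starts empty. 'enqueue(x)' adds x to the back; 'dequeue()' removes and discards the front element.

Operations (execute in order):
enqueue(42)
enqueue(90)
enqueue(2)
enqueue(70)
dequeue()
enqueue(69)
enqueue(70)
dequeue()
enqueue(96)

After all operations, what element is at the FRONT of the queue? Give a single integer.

Answer: 2

Derivation:
enqueue(42): queue = [42]
enqueue(90): queue = [42, 90]
enqueue(2): queue = [42, 90, 2]
enqueue(70): queue = [42, 90, 2, 70]
dequeue(): queue = [90, 2, 70]
enqueue(69): queue = [90, 2, 70, 69]
enqueue(70): queue = [90, 2, 70, 69, 70]
dequeue(): queue = [2, 70, 69, 70]
enqueue(96): queue = [2, 70, 69, 70, 96]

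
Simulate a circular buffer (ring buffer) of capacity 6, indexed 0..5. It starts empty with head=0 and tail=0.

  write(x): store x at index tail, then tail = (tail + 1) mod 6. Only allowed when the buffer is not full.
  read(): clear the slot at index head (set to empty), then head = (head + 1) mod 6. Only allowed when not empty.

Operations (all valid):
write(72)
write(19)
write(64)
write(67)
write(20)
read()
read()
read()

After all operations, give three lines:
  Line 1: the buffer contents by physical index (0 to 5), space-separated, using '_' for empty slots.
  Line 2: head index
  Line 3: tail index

Answer: _ _ _ 67 20 _
3
5

Derivation:
write(72): buf=[72 _ _ _ _ _], head=0, tail=1, size=1
write(19): buf=[72 19 _ _ _ _], head=0, tail=2, size=2
write(64): buf=[72 19 64 _ _ _], head=0, tail=3, size=3
write(67): buf=[72 19 64 67 _ _], head=0, tail=4, size=4
write(20): buf=[72 19 64 67 20 _], head=0, tail=5, size=5
read(): buf=[_ 19 64 67 20 _], head=1, tail=5, size=4
read(): buf=[_ _ 64 67 20 _], head=2, tail=5, size=3
read(): buf=[_ _ _ 67 20 _], head=3, tail=5, size=2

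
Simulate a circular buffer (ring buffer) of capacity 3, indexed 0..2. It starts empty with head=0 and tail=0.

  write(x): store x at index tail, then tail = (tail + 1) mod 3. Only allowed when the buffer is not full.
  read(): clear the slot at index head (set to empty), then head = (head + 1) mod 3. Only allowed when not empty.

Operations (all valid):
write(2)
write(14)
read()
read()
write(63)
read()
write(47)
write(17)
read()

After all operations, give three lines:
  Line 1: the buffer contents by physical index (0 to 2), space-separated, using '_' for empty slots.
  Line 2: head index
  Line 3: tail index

write(2): buf=[2 _ _], head=0, tail=1, size=1
write(14): buf=[2 14 _], head=0, tail=2, size=2
read(): buf=[_ 14 _], head=1, tail=2, size=1
read(): buf=[_ _ _], head=2, tail=2, size=0
write(63): buf=[_ _ 63], head=2, tail=0, size=1
read(): buf=[_ _ _], head=0, tail=0, size=0
write(47): buf=[47 _ _], head=0, tail=1, size=1
write(17): buf=[47 17 _], head=0, tail=2, size=2
read(): buf=[_ 17 _], head=1, tail=2, size=1

Answer: _ 17 _
1
2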